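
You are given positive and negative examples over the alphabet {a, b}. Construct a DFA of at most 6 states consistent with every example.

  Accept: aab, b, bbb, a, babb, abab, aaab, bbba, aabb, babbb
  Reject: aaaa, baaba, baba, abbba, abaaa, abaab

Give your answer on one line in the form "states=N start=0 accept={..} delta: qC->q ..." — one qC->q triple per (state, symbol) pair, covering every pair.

states=5 start=0 accept={0,1,2} delta: 0a->1 0b->0 1a->2 1b->2 2a->3 2b->2 3a->4 3b->0 4a->3 4b->3

Fold the examples into a partial DFA from state 0: repeatedly fix the first undefined (state, symbol) met by the shortest-then-alphabetical prefix, trying targets in increasing order and rejecting any under which an Accept and a Reject string meet in one state with the same remainder; add a state when all current targets are rejected. Accepting states are where Accept strings end.
a: 0a undefined. 0a->0: no, a/aaaa meet in 0. Open state 1: 0a->1.
b: 0b undefined. 0b->0: ok.
aa: 1a undefined. 1a->0: no, aab/aaaa meet in 0. 1a->1: no, a/aaaa meet in 1. Open state 2: 1a->2.
ab: 1b undefined. 1b->0: no, aab/abaab meet in 2 with "b" left. 1b->1: no, aaab/abaab meet in 2 with "ab" left. 1b->2: ok.
aaa: 2a undefined. 2a->0: no, b/baba meet in 0. 2a->1: no, aab/abaab meet in 2 with "b" left. 2a->2: no, aab/abaab meet in 2 with "b" left. Open state 3: 2a->3.
aab: 2b undefined. 2b->0: no, a/baaba meet in 1. 2b->1: no, aabb/baaba meet in 2. 2b->2: ok.
aaaa: 3a undefined. 3a->0: no, b/aaaa meet in 0. 3a->1: no, aab/abaaa meet in 2. 3a->2: no, aab/aaaa meet in 2. 3a->3: no, abab/abaab meet in 3 with "b" left. Open state 4: 3a->4.
aaab: 3b undefined. 3b->0: ok.
abaaa: 4a undefined. 4a->0: no, b/abaaa meet in 0. 4a->1: no, a/abaaa meet in 1. 4a->2: no, aab/abaaa meet in 2. 4a->3: ok.
abaab: 4b undefined. 4b->0: no, b/abaab meet in 0. 4b->1: no, a/abaab meet in 1. 4b->2: no, aab/abaab meet in 2. 4b->3: ok.
All examples now run through 5 states with every (state, symbol) defined. Accept strings end in {0,1,2}, Reject strings end in {3,4}; accept={0,1,2}.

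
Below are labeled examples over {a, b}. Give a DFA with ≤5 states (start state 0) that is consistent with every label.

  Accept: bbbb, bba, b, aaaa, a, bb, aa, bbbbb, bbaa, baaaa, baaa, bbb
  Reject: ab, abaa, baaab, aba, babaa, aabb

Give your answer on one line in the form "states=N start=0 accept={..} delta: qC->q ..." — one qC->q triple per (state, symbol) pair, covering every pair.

Fold the examples into a partial DFA from state 0: repeatedly fix the first undefined (state, symbol) met by the shortest-then-alphabetical prefix, trying targets in increasing order and rejecting any under which an Accept and a Reject string meet in one state with the same remainder; add a state when all current targets are rejected. Accepting states are where Accept strings end.
a: 0a undefined. 0a->0: no, b/ab meet in 0 with "b" left. Open state 1: 0a->1.
b: 0b undefined. 0b->0: ok.
aa: 1a undefined. 1a->0: no, bbbb/aabb meet in 0. 1a->1: ok.
ab: 1b undefined. 1b->0: no, bbbb/ab meet in 0. 1b->1: no, bba/ab meet in 1. Open state 2: 1b->2.
aba: 2a undefined. 2a->0: no, bbbb/aba meet in 0. 2a->1: no, bba/abaa meet in 1. 2a->2: ok.
aabb: 2b undefined. 2b->0: no, bbbb/aabb meet in 0. 2b->1: no, bba/aabb meet in 1. 2b->2: ok.
All examples now run through 3 states with every (state, symbol) defined. Accept strings end in {0,1}, Reject strings end in {2}; accept={0,1}.

states=3 start=0 accept={0,1} delta: 0a->1 0b->0 1a->1 1b->2 2a->2 2b->2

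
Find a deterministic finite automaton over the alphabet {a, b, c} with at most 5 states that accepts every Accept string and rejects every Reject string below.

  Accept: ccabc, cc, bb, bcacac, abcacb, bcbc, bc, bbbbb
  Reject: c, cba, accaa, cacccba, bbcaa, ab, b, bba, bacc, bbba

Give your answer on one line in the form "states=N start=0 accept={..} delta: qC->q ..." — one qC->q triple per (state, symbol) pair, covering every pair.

states=4 start=0 accept={2} delta: 0a->0 0b->1 0c->1 1a->1 1b->2 1c->2 2a->0 2b->3 2c->0 3a->0 3b->1 3c->2

Grow the machine one transition at a time. Run the examples from 0; the earliest place one falls off (shortest prefix, ties alphabetical) gets sent to the lowest-numbered state that keeps every Accept/Reject pair distinguishable — a pair clashes when both reach the same state with identical unread suffix — and to a fresh state only if none does.
a: 0a undefined. 0a->0: ok.
b: 0b undefined. 0b->0: no, cc/bacc meet in 0 with "cc" left. Open state 1: 0b->1.
c: 0c undefined. 0c->0: no, cc/c meet in 0. 0c->1: ok.
ba: 1a undefined. 1a->0: no, cc/bacc meet in 1 with "c" left. 1a->1: ok.
bb: 1b undefined. 1b->0: no, bb/cba meet in 0. 1b->1: no, bb/c meet in 1. Open state 2: 1b->2.
bc: 1c undefined. 1c->0: no, ccabc/accaa meet in 0. 1c->1: no, cc/c meet in 1. 1c->2: ok.
bba: 2a undefined. 2a->0: ok.
bbb: 2b undefined. 2b->0: no, bcbc/c meet in 1. 2b->1: no, bbbbb/c meet in 1. 2b->2: no, bcbc/bacc meet in 2 with "c" left. Open state 3: 2b->3.
bbc: 2c undefined. 2c->0: ok.
bbba: 3a undefined. 3a->0: ok.
bbbb: 3b undefined. 3b->0: no, bbbbb/c meet in 1. 3b->1: ok.
bcbc: 3c undefined. 3c->0: no, bcbc/cba meet in 0. 3c->1: no, bcbc/c meet in 1. 3c->2: ok.
All examples now run through 4 states with every (state, symbol) defined. Accept strings end in {2}, Reject strings end in {0,1}; accept={2}.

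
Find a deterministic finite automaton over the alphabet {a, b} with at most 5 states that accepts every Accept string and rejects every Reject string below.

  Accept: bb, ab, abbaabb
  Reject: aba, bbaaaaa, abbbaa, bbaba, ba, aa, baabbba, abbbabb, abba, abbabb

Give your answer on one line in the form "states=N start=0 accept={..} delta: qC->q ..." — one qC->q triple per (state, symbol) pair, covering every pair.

states=4 start=0 accept={1,2} delta: 0a->0 0b->1 1a->0 1b->2 2a->3 2b->2 3a->0 3b->3

Grow the machine one transition at a time. Run the examples from 0; the earliest place one falls off (shortest prefix, ties alphabetical) gets sent to the lowest-numbered state that keeps every Accept/Reject pair distinguishable — a pair clashes when both reach the same state with identical unread suffix — and to a fresh state only if none does.
a: 0a undefined. 0a->0: ok.
b: 0b undefined. 0b->0: no, bb/aba meet in 0. Open state 1: 0b->1.
ba: 1a undefined. 1a->0: ok.
bb: 1b undefined. 1b->0: no, bb/aba meet in 0. 1b->1: no, bb/abbbabb meet in 1. Open state 2: 1b->2.
bba: 2a undefined. 2a->0: no, bb/abbabb meet in 2. 2a->1: no, ab/bbaba meet in 1. 2a->2: no, bb/bbaaaaa meet in 2. Open state 3: 2a->3.
abbb: 2b undefined. 2b->0: no, bb/abbbabb meet in 2. 2b->1: no, bb/abbbabb meet in 2. 2b->2: ok.
bbaa: 3a undefined. 3a->0: ok.
bbab: 3b undefined. 3b->0: no, ab/abbbabb meet in 1. 3b->1: no, bb/abbbabb meet in 2. 3b->2: no, bb/abbbabb meet in 2. 3b->3: ok.
All examples now run through 4 states with every (state, symbol) defined. Accept strings end in {1,2}, Reject strings end in {0,3}; accept={1,2}.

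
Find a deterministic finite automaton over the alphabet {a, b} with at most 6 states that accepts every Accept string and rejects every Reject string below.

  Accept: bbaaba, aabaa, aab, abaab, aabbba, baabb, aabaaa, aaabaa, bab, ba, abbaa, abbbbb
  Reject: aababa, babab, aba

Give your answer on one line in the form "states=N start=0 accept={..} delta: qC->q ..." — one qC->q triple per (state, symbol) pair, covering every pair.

states=4 start=0 accept={0,1,2} delta: 0a->1 0b->0 1a->0 1b->2 2a->3 2b->0 3a->0 3b->3

State merging on the prefix tree: take the shortest (then alphabetical) example prefix whose next move is undefined and point that move at state 0, else 1, else 2, ...; a target is out if some Accept/Reject pair would then sit in one state with the same input left (inseparable). If every existing state is out, open a new one.
a: 0a undefined. 0a->0: no, ba/aba meet in 0 with "ba" left. Open state 1: 0a->1.
b: 0b undefined. 0b->0: ok.
aa: 1a undefined. 1a->0: ok.
ab: 1b undefined. 1b->0: no, bbaaba/aababa meet in 1. 1b->1: no, aabaa/aababa meet in 0. Open state 2: 1b->2.
aba: 2a undefined. 2a->0: no, aabaa/aababa meet in 0. 2a->1: no, bbaaba/aababa meet in 1. 2a->2: no, abaab/babab meet in 2 with "b" left. Open state 3: 2a->3.
abb: 2b undefined. 2b->0: ok.
abaa: 3a undefined. 3a->0: ok.
babab: 3b undefined. 3b->0: no, aabaa/babab meet in 0. 3b->1: no, bbaaba/babab meet in 1. 3b->2: no, bab/babab meet in 2. 3b->3: ok.
All examples now run through 4 states with every (state, symbol) defined. Accept strings end in {0,1,2}, Reject strings end in {3}; accept={0,1,2}.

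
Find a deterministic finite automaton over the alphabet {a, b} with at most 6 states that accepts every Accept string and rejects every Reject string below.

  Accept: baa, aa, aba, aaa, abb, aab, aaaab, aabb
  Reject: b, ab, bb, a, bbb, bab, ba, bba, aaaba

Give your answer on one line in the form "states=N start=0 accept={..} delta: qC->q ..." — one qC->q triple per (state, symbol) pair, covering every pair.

State merging on the prefix tree: take the shortest (then alphabetical) example prefix whose next move is undefined and point that move at state 0, else 1, else 2, ...; a target is out if some Accept/Reject pair would then sit in one state with the same input left (inseparable). If every existing state is out, open a new one.
a: 0a undefined. 0a->0: no, aa/a meet in 0. Open state 1: 0a->1.
b: 0b undefined. 0b->0: ok.
aa: 1a undefined. 1a->0: no, baa/b meet in 0. 1a->1: no, baa/a meet in 1. Open state 2: 1a->2.
ab: 1b undefined. 1b->0: no, aba/a meet in 1. 1b->1: no, abb/ab meet in 1. 1b->2: no, baa/ab meet in 2. Open state 3: 1b->3.
aaa: 2a undefined. 2a->0: no, aaa/b meet in 0. 2a->1: no, aba/aaaba meet in 3 with "a" left. 2a->2: ok.
aab: 2b undefined. 2b->0: no, aab/b meet in 0. 2b->1: no, baa/aaaba meet in 2. 2b->2: no, baa/aaaba meet in 2. 2b->3: no, aba/aaaba meet in 3 with "a" left. Open state 4: 2b->4.
aba: 3a undefined. 3a->0: no, aba/b meet in 0. 3a->1: no, aba/a meet in 1. 3a->2: ok.
abb: 3b undefined. 3b->0: no, abb/b meet in 0. 3b->1: no, abb/a meet in 1. 3b->2: ok.
aabb: 4b undefined. 4b->0: no, aabb/b meet in 0. 4b->1: no, aabb/a meet in 1. 4b->2: ok.
aaaba: 4a undefined. 4a->0: ok.
All examples now run through 5 states with every (state, symbol) defined. Accept strings end in {2,4}, Reject strings end in {0,1,3}; accept={2,4}.

states=5 start=0 accept={2,4} delta: 0a->1 0b->0 1a->2 1b->3 2a->2 2b->4 3a->2 3b->2 4a->0 4b->2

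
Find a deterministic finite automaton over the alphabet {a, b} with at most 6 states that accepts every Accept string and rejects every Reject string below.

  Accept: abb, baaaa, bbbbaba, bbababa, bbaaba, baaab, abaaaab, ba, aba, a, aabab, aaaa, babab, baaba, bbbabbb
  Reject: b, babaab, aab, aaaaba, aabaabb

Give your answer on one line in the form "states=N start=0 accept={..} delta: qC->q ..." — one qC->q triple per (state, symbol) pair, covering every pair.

states=5 start=0 accept={1,3} delta: 0a->1 0b->0 1a->2 1b->3 2a->4 2b->0 3a->1 3b->1 4a->3 4b->1

Grow the machine one transition at a time. Run the examples from 0; the earliest place one falls off (shortest prefix, ties alphabetical) gets sent to the lowest-numbered state that keeps every Accept/Reject pair distinguishable — a pair clashes when both reach the same state with identical unread suffix — and to a fresh state only if none does.
a: 0a undefined. 0a->0: no, ba/aaaaba meet in 0 with "ba" left. Open state 1: 0a->1.
b: 0b undefined. 0b->0: ok.
aa: 1a undefined. 1a->0: no, baaaa/b meet in 0. 1a->1: no, bbbbaba/aaaaba meet in 1 with "ba" left. Open state 2: 1a->2.
ab: 1b undefined. 1b->0: no, abb/b meet in 0. 1b->1: no, baaab/babaab meet in 2 with "ab" left. 1b->2: no, abb/aab meet in 2 with "b" left. Open state 3: 1b->3.
aaa: 2a undefined. 2a->0: no, bbbbaba/aaaaba meet in 3 with "a" left. 2a->1: no, bbaaba/aaaaba meet in 2 with "ba" left. 2a->2: no, bbaaba/aaaaba meet in 2 with "ba" left. 2a->3: no, bbababa/aaaaba meet in 3 with "aba" left. Open state 4: 2a->4.
aab: 2b undefined. 2b->0: ok.
aba: 3a undefined. 3a->0: no, bbbbaba/b meet in 0. 3a->1: ok.
abb: 3b undefined. 3b->0: no, abb/b meet in 0. 3b->1: ok.
aaaa: 4a undefined. 4a->0: no, abb/aaaaba meet in 1. 4a->1: no, abb/aaaaba meet in 1. 4a->2: no, abb/aaaaba meet in 1. 4a->3: ok.
baaab: 4b undefined. 4b->0: no, baaab/b meet in 0. 4b->1: ok.
All examples now run through 5 states with every (state, symbol) defined. Accept strings end in {1,3}, Reject strings end in {0,2}; accept={1,3}.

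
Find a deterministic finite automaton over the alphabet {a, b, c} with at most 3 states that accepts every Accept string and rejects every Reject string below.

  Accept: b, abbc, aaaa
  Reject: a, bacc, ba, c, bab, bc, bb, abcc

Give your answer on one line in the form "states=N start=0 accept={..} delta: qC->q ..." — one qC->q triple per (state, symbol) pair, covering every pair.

states=3 start=0 accept={2} delta: 0a->1 0b->2 0c->0 1a->2 1b->1 1c->2 2a->1 2b->0 2c->0

Fold the examples into a partial DFA from state 0: repeatedly fix the first undefined (state, symbol) met by the shortest-then-alphabetical prefix, trying targets in increasing order and rejecting any under which an Accept and a Reject string meet in one state with the same remainder; add a state when all current targets are rejected. Accepting states are where Accept strings end.
a: 0a undefined. 0a->0: no, aaaa/a meet in 0. Open state 1: 0a->1.
b: 0b undefined. 0b->0: no, b/bb meet in 0. 0b->1: no, b/a meet in 1. Open state 2: 0b->2.
c: 0c undefined. 0c->0: ok.
aa: 1a undefined. 1a->0: no, aaaa/c meet in 0. 1a->1: no, aaaa/a meet in 1. 1a->2: ok.
ab: 1b undefined. 1b->0: no, abbc/bc meet in 2 with "c" left. 1b->1: ok.
ba: 2a undefined. 2a->0: no, b/bab meet in 2. 2a->1: ok.
bb: 2b undefined. 2b->0: ok.
bc: 2c undefined. 2c->0: ok.
abc: 1c undefined. 1c->0: no, abbc/bacc meet in 0. 1c->1: no, abbc/a meet in 1. 1c->2: ok.
All examples now run through 3 states with every (state, symbol) defined. Accept strings end in {2}, Reject strings end in {0,1}; accept={2}.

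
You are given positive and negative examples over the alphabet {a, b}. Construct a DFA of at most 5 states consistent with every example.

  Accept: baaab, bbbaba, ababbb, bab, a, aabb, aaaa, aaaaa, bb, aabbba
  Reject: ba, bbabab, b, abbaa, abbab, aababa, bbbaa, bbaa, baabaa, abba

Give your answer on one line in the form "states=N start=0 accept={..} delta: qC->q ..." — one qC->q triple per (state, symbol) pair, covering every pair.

states=5 start=0 accept={0,2} delta: 0a->0 0b->1 1a->1 1b->2 2a->3 2b->4 3a->1 3b->4 4a->2 4b->0

State merging on the prefix tree: take the shortest (then alphabetical) example prefix whose next move is undefined and point that move at state 0, else 1, else 2, ...; a target is out if some Accept/Reject pair would then sit in one state with the same input left (inseparable). If every existing state is out, open a new one.
a: 0a undefined. 0a->0: ok.
b: 0b undefined. 0b->0: no, baaab/ba meet in 0. Open state 1: 0b->1.
ba: 1a undefined. 1a->0: no, baaab/b meet in 1. 1a->1: ok.
bb: 1b undefined. 1b->0: no, baaab/bbabab meet in 0. 1b->1: no, baaab/ba meet in 1. Open state 2: 1b->2.
bba: 2a undefined. 2a->0: no, baaab/bbabab meet in 2. 2a->1: no, baaab/bbabab meet in 2. 2a->2: no, baaab/abbaa meet in 2. Open state 3: 2a->3.
bbb: 2b undefined. 2b->0: no, bbbaba/ba meet in 1. 2b->1: no, bbbaba/aababa meet in 3. 2b->2: no, aabbba/aababa meet in 3. 2b->3: no, ababbb/abbab meet in 3 with "b" left. Open state 4: 2b->4.
bbaa: 3a undefined. 3a->0: no, a/abbaa meet in 0. 3a->1: ok.
bbab: 3b undefined. 3b->0: no, a/abbab meet in 0. 3b->1: no, baaab/bbabab meet in 2. 3b->2: no, baaab/bbabab meet in 2. 3b->3: no, baaab/bbabab meet in 2. 3b->4: ok.
bbba: 4a undefined. 4a->0: no, bbbaba/ba meet in 1. 4a->1: no, baaab/bbabab meet in 2. 4a->2: ok.
ababbb: 4b undefined. 4b->0: ok.
All examples now run through 5 states with every (state, symbol) defined. Accept strings end in {0,2}, Reject strings end in {1,3,4}; accept={0,2}.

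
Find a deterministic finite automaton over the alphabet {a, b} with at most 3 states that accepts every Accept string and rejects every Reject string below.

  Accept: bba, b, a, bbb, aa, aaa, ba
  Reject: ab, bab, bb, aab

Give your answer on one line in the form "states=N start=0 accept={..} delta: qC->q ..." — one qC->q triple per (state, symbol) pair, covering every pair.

states=2 start=0 accept={1} delta: 0a->1 0b->1 1a->1 1b->0

State merging on the prefix tree: take the shortest (then alphabetical) example prefix whose next move is undefined and point that move at state 0, else 1, else 2, ...; a target is out if some Accept/Reject pair would then sit in one state with the same input left (inseparable). If every existing state is out, open a new one.
a: 0a undefined. 0a->0: no, b/ab meet in 0 with "b" left. Open state 1: 0a->1.
b: 0b undefined. 0b->0: no, b/bb meet in 0. 0b->1: ok.
aa: 1a undefined. 1a->0: no, b/bab meet in 1. 1a->1: ok.
ab: 1b undefined. 1b->0: ok.
All examples now run through 2 states with every (state, symbol) defined. Accept strings end in {1}, Reject strings end in {0}; accept={1}.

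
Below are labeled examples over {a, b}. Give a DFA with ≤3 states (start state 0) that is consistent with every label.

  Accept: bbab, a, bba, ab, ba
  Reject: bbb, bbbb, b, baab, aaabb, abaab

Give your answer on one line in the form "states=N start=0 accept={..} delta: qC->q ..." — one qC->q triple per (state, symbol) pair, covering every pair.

Grow the machine one transition at a time. Run the examples from 0; the earliest place one falls off (shortest prefix, ties alphabetical) gets sent to the lowest-numbered state that keeps every Accept/Reject pair distinguishable — a pair clashes when both reach the same state with identical unread suffix — and to a fresh state only if none does.
a: 0a undefined. 0a->0: no, ab/b meet in 0 with "b" left. Open state 1: 0a->1.
b: 0b undefined. 0b->0: ok.
aa: 1a undefined. 1a->0: ok.
ab: 1b undefined. 1b->0: no, bbab/bbb meet in 0. 1b->1: no, bbab/aaabb meet in 1. Open state 2: 1b->2.
aba: 2a undefined. 2a->0: no, bbab/abaab meet in 2. 2a->1: ok.
aaabb: 2b undefined. 2b->0: ok.
All examples now run through 3 states with every (state, symbol) defined. Accept strings end in {1,2}, Reject strings end in {0}; accept={1,2}.

states=3 start=0 accept={1,2} delta: 0a->1 0b->0 1a->0 1b->2 2a->1 2b->0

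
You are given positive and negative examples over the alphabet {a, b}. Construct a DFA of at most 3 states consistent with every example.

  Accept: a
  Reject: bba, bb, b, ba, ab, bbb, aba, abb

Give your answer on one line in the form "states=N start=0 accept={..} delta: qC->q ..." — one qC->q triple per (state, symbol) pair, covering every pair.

states=2 start=0 accept={0} delta: 0a->0 0b->1 1a->1 1b->1

State merging on the prefix tree: take the shortest (then alphabetical) example prefix whose next move is undefined and point that move at state 0, else 1, else 2, ...; a target is out if some Accept/Reject pair would then sit in one state with the same input left (inseparable). If every existing state is out, open a new one.
a: 0a undefined. 0a->0: ok.
b: 0b undefined. 0b->0: no, a/bba meet in 0. Open state 1: 0b->1.
ba: 1a undefined. 1a->0: no, a/ba meet in 0. 1a->1: ok.
bb: 1b undefined. 1b->0: no, a/bba meet in 0. 1b->1: ok.
All examples now run through 2 states with every (state, symbol) defined. Accept strings end in {0}, Reject strings end in {1}; accept={0}.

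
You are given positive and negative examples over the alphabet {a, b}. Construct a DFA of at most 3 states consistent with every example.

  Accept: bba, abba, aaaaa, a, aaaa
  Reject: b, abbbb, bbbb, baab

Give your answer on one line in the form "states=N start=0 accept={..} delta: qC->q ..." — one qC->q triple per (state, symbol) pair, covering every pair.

states=2 start=0 accept={0} delta: 0a->0 0b->1 1a->0 1b->1

State merging on the prefix tree: take the shortest (then alphabetical) example prefix whose next move is undefined and point that move at state 0, else 1, else 2, ...; a target is out if some Accept/Reject pair would then sit in one state with the same input left (inseparable). If every existing state is out, open a new one.
a: 0a undefined. 0a->0: ok.
b: 0b undefined. 0b->0: no, bba/b meet in 0. Open state 1: 0b->1.
ba: 1a undefined. 1a->0: ok.
bb: 1b undefined. 1b->0: no, bba/abbbb meet in 0. 1b->1: ok.
All examples now run through 2 states with every (state, symbol) defined. Accept strings end in {0}, Reject strings end in {1}; accept={0}.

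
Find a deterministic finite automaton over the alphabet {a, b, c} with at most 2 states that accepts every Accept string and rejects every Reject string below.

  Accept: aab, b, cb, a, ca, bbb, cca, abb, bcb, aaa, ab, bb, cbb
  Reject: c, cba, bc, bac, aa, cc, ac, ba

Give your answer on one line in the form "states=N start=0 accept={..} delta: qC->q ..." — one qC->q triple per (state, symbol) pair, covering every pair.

Grow the machine one transition at a time. Run the examples from 0; the earliest place one falls off (shortest prefix, ties alphabetical) gets sent to the lowest-numbered state that keeps every Accept/Reject pair distinguishable — a pair clashes when both reach the same state with identical unread suffix — and to a fresh state only if none does.
a: 0a undefined. 0a->0: no, a/aa meet in 0. Open state 1: 0a->1.
b: 0b undefined. 0b->0: no, a/ba meet in 1. 0b->1: ok.
c: 0c undefined. 0c->0: ok.
aa: 1a undefined. 1a->0: ok.
ab: 1b undefined. 1b->0: no, ab/c meet in 0. 1b->1: ok.
ac: 1c undefined. 1c->0: ok.
All examples now run through 2 states with every (state, symbol) defined. Accept strings end in {1}, Reject strings end in {0}; accept={1}.

states=2 start=0 accept={1} delta: 0a->1 0b->1 0c->0 1a->0 1b->1 1c->0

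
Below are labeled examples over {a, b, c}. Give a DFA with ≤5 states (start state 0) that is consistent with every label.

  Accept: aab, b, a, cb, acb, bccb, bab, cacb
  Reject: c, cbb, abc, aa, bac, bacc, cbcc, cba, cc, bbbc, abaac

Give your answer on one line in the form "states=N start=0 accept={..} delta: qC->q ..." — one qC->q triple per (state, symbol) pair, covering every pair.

states=4 start=0 accept={0,1,3} delta: 0a->1 0b->0 0c->2 1a->2 1b->0 1c->2 2a->0 2b->3 2c->2 3a->2 3b->2 3c->0

Grow the machine one transition at a time. Run the examples from 0; the earliest place one falls off (shortest prefix, ties alphabetical) gets sent to the lowest-numbered state that keeps every Accept/Reject pair distinguishable — a pair clashes when both reach the same state with identical unread suffix — and to a fresh state only if none does.
a: 0a undefined. 0a->0: no, a/aa meet in 0. Open state 1: 0a->1.
b: 0b undefined. 0b->0: ok.
c: 0c undefined. 0c->0: no, b/c meet in 0. 0c->1: no, a/c meet in 1. Open state 2: 0c->2.
aa: 1a undefined. 1a->0: no, aab/aa meet in 0. 1a->1: no, a/aa meet in 1. 1a->2: ok.
ab: 1b undefined. 1b->0: ok.
ac: 1c undefined. 1c->0: no, b/bac meet in 0. 1c->1: no, a/bac meet in 1. 1c->2: ok.
ca: 2a undefined. 2a->0: ok.
cb: 2b undefined. 2b->0: no, aab/cbb meet in 0. 2b->1: no, b/cbb meet in 0. 2b->2: no, aab/c meet in 2. Open state 3: 2b->3.
cc: 2c undefined. 2c->0: no, b/bacc meet in 0. 2c->1: no, a/bacc meet in 1. 2c->2: ok.
cba: 3a undefined. 3a->0: no, b/cba meet in 0. 3a->1: no, a/cba meet in 1. 3a->2: ok.
cbb: 3b undefined. 3b->0: no, b/cbb meet in 0. 3b->1: no, a/cbb meet in 1. 3b->2: ok.
cbc: 3c undefined. 3c->0: ok.
All examples now run through 4 states with every (state, symbol) defined. Accept strings end in {0,1,3}, Reject strings end in {2}; accept={0,1,3}.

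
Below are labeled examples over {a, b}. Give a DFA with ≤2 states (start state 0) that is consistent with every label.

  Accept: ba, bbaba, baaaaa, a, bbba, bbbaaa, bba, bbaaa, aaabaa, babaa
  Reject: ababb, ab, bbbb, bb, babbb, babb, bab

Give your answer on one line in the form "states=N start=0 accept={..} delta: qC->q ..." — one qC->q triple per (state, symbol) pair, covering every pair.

states=2 start=0 accept={0} delta: 0a->0 0b->1 1a->0 1b->1

Fold the examples into a partial DFA from state 0: repeatedly fix the first undefined (state, symbol) met by the shortest-then-alphabetical prefix, trying targets in increasing order and rejecting any under which an Accept and a Reject string meet in one state with the same remainder; add a state when all current targets are rejected. Accepting states are where Accept strings end.
a: 0a undefined. 0a->0: ok.
b: 0b undefined. 0b->0: no, ba/ababb meet in 0. Open state 1: 0b->1.
ba: 1a undefined. 1a->0: ok.
bb: 1b undefined. 1b->0: no, ba/ababb meet in 0. 1b->1: ok.
All examples now run through 2 states with every (state, symbol) defined. Accept strings end in {0}, Reject strings end in {1}; accept={0}.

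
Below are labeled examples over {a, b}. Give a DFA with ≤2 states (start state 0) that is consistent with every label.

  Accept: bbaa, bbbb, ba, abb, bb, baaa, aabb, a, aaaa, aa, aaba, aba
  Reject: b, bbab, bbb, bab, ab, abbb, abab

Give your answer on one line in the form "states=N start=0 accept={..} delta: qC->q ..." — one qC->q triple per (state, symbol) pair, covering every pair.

Fold the examples into a partial DFA from state 0: repeatedly fix the first undefined (state, symbol) met by the shortest-then-alphabetical prefix, trying targets in increasing order and rejecting any under which an Accept and a Reject string meet in one state with the same remainder; add a state when all current targets are rejected. Accepting states are where Accept strings end.
a: 0a undefined. 0a->0: ok.
b: 0b undefined. 0b->0: no, bbaa/b meet in 0. Open state 1: 0b->1.
ba: 1a undefined. 1a->0: ok.
bb: 1b undefined. 1b->0: ok.
All examples now run through 2 states with every (state, symbol) defined. Accept strings end in {0}, Reject strings end in {1}; accept={0}.

states=2 start=0 accept={0} delta: 0a->0 0b->1 1a->0 1b->0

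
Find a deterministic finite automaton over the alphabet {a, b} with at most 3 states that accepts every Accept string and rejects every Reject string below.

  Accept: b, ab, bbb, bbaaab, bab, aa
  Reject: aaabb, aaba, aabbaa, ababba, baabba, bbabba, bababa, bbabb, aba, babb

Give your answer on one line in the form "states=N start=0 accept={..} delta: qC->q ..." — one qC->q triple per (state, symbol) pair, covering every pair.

states=3 start=0 accept={0,1} delta: 0a->0 0b->1 1a->2 1b->2 2a->2 2b->1

Fold the examples into a partial DFA from state 0: repeatedly fix the first undefined (state, symbol) met by the shortest-then-alphabetical prefix, trying targets in increasing order and rejecting any under which an Accept and a Reject string meet in one state with the same remainder; add a state when all current targets are rejected. Accepting states are where Accept strings end.
a: 0a undefined. 0a->0: ok.
b: 0b undefined. 0b->0: no, b/aaabb meet in 0. Open state 1: 0b->1.
ba: 1a undefined. 1a->0: no, aa/aaba meet in 0. 1a->1: no, b/aaba meet in 1. Open state 2: 1a->2.
bb: 1b undefined. 1b->0: no, aa/aaabb meet in 0. 1b->1: no, b/aaabb meet in 1. 1b->2: ok.
baa: 2a undefined. 2a->0: no, aa/aabbaa meet in 0. 2a->1: no, bbb/bbabb meet in 2 with "b" left. 2a->2: ok.
bab: 2b undefined. 2b->0: no, b/bbabb meet in 1. 2b->1: ok.
All examples now run through 3 states with every (state, symbol) defined. Accept strings end in {0,1}, Reject strings end in {2}; accept={0,1}.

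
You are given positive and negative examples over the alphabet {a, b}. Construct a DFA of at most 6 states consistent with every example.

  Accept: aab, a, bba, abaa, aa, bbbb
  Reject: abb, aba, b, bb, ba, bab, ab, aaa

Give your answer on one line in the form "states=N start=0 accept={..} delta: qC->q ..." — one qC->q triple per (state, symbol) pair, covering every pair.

states=5 start=0 accept={1,3} delta: 0a->1 0b->2 1a->3 1b->2 2a->0 2b->4 3a->0 3b->1 4a->1 4b->3

State merging on the prefix tree: take the shortest (then alphabetical) example prefix whose next move is undefined and point that move at state 0, else 1, else 2, ...; a target is out if some Accept/Reject pair would then sit in one state with the same input left (inseparable). If every existing state is out, open a new one.
a: 0a undefined. 0a->0: no, aab/b meet in 0 with "b" left. Open state 1: 0a->1.
b: 0b undefined. 0b->0: no, a/ba meet in 1. 0b->1: no, aab/bab meet in 1 with "ab" left. Open state 2: 0b->2.
aa: 1a undefined. 1a->0: no, aab/b meet in 2. 1a->1: no, aab/ab meet in 1 with "b" left. 1a->2: no, aab/bb meet in 2 with "b" left. Open state 3: 1a->3.
ab: 1b undefined. 1b->0: no, a/aba meet in 1. 1b->1: no, a/abb meet in 1. 1b->2: ok.
ba: 2a undefined. 2a->0: ok.
bb: 2b undefined. 2b->0: no, bbbb/abb meet in 0. 2b->1: no, a/abb meet in 1. 2b->2: no, bba/aba meet in 0. 2b->3: no, bba/aaa meet in 3 with "a" left. Open state 4: 2b->4.
aaa: 3a undefined. 3a->0: ok.
aab: 3b undefined. 3b->0: no, aab/aba meet in 0. 3b->1: ok.
bba: 4a undefined. 4a->0: no, bba/aba meet in 0. 4a->1: ok.
bbb: 4b undefined. 4b->0: no, bbbb/b meet in 2. 4b->1: no, bbbb/b meet in 2. 4b->2: no, bbbb/abb meet in 4. 4b->3: ok.
All examples now run through 5 states with every (state, symbol) defined. Accept strings end in {1,3}, Reject strings end in {0,2,4}; accept={1,3}.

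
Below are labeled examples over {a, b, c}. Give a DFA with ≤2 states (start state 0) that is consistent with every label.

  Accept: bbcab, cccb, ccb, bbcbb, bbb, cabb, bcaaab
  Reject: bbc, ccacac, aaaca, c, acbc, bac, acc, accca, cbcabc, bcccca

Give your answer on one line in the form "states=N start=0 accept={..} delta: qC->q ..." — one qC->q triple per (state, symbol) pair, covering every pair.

Fold the examples into a partial DFA from state 0: repeatedly fix the first undefined (state, symbol) met by the shortest-then-alphabetical prefix, trying targets in increasing order and rejecting any under which an Accept and a Reject string meet in one state with the same remainder; add a state when all current targets are rejected. Accepting states are where Accept strings end.
a: 0a undefined. 0a->0: ok.
b: 0b undefined. 0b->0: ok.
c: 0c undefined. 0c->0: no, bbcab/bbc meet in 0. Open state 1: 0c->1.
ca: 1a undefined. 1a->0: no, bbcab/aaaca meet in 0. 1a->1: ok.
cb: 1b undefined. 1b->0: ok.
cc: 1c undefined. 1c->0: no, bbcab/ccacac meet in 0. 1c->1: ok.
All examples now run through 2 states with every (state, symbol) defined. Accept strings end in {0}, Reject strings end in {1}; accept={0}.

states=2 start=0 accept={0} delta: 0a->0 0b->0 0c->1 1a->1 1b->0 1c->1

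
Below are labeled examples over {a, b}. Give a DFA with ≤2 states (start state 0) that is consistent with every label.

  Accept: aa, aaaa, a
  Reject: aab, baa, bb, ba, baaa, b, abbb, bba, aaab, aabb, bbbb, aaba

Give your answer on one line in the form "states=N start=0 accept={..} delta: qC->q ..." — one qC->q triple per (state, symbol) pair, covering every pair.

states=2 start=0 accept={0} delta: 0a->0 0b->1 1a->1 1b->1

Fold the examples into a partial DFA from state 0: repeatedly fix the first undefined (state, symbol) met by the shortest-then-alphabetical prefix, trying targets in increasing order and rejecting any under which an Accept and a Reject string meet in one state with the same remainder; add a state when all current targets are rejected. Accepting states are where Accept strings end.
a: 0a undefined. 0a->0: ok.
b: 0b undefined. 0b->0: no, aa/aab meet in 0. Open state 1: 0b->1.
ba: 1a undefined. 1a->0: no, aa/baa meet in 0. 1a->1: ok.
bb: 1b undefined. 1b->0: no, aa/bb meet in 0. 1b->1: ok.
All examples now run through 2 states with every (state, symbol) defined. Accept strings end in {0}, Reject strings end in {1}; accept={0}.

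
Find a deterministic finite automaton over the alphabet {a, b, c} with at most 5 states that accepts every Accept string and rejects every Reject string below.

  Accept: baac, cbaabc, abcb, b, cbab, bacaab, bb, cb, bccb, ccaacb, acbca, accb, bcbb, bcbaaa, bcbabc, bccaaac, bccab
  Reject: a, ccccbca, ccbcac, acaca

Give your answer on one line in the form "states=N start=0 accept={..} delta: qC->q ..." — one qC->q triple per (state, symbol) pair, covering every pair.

states=5 start=0 accept={1,2,3} delta: 0a->0 0b->1 0c->1 1a->0 1b->1 1c->2 2a->2 2b->2 2c->3 3a->4 3b->1 3c->2 4a->0 4b->1 4c->0

State merging on the prefix tree: take the shortest (then alphabetical) example prefix whose next move is undefined and point that move at state 0, else 1, else 2, ...; a target is out if some Accept/Reject pair would then sit in one state with the same input left (inseparable). If every existing state is out, open a new one.
a: 0a undefined. 0a->0: ok.
b: 0b undefined. 0b->0: no, b/a meet in 0. Open state 1: 0b->1.
c: 0c undefined. 0c->0: no, acbca/ccccbca meet in 1 with "ca" left. 0c->1: ok.
ba: 1a undefined. 1a->0: ok.
bb: 1b undefined. 1b->0: no, bb/a meet in 0. 1b->1: ok.
bc: 1c undefined. 1c->0: no, baac/ccbcac meet in 1. 1c->1: no, baac/ccbcac meet in 1. Open state 2: 1c->2.
bcb: 2b undefined. 2b->0: no, baac/ccbcac meet in 1. 2b->1: no, bcbaaa/a meet in 0. 2b->2: ok.
bcc: 2c undefined. 2c->0: no, baac/ccbcac meet in 1. 2c->1: no, baac/ccbcac meet in 1. 2c->2: no, acbca/ccccbca meet in 2 with "a" left. Open state 3: 2c->3.
cca: 2a undefined. 2a->0: no, acbca/a meet in 0. 2a->1: no, bcbaaa/a meet in 0. 2a->2: ok.
bcca: 3a undefined. 3a->0: no, baac/ccbcac meet in 1. 3a->1: no, cbaabc/ccbcac meet in 2. 3a->2: no, bcbabc/ccbcac meet in 3. 3a->3: no, bccaaac/ccbcac meet in 3 with "c" left. Open state 4: 3a->4.
bccb: 3b undefined. 3b->0: no, bccb/a meet in 0. 3b->1: ok.
cccc: 3c undefined. 3c->0: no, cbaabc/ccccbca meet in 2. 3c->1: no, cbaabc/ccccbca meet in 2. 3c->2: ok.
bccaa: 4a undefined. 4a->0: ok.
bccab: 4b undefined. 4b->0: no, bccab/a meet in 0. 4b->1: ok.
ccbcac: 4c undefined. 4c->0: ok.
All examples now run through 5 states with every (state, symbol) defined. Accept strings end in {1,2,3}, Reject strings end in {0,4}; accept={1,2,3}.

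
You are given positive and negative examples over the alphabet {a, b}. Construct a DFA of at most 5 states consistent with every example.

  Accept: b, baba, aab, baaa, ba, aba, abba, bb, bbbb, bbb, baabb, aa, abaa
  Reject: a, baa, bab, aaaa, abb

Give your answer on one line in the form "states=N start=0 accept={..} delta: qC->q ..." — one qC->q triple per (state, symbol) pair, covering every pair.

State merging on the prefix tree: take the shortest (then alphabetical) example prefix whose next move is undefined and point that move at state 0, else 1, else 2, ...; a target is out if some Accept/Reject pair would then sit in one state with the same input left (inseparable). If every existing state is out, open a new one.
a: 0a undefined. 0a->0: no, bb/abb meet in 0 with "bb" left. Open state 1: 0a->1.
b: 0b undefined. 0b->0: no, ba/a meet in 1. 0b->1: no, b/a meet in 1. Open state 2: 0b->2.
aa: 1a undefined. 1a->0: no, aa/aaaa meet in 0. 1a->1: no, aa/a meet in 1. 1a->2: ok.
ab: 1b undefined. 1b->0: no, b/abb meet in 2. 1b->1: ok.
ba: 2a undefined. 2a->0: no, b/bab meet in 2. 2a->1: no, b/baa meet in 2. 2a->2: no, b/baa meet in 2. Open state 3: 2a->3.
bb: 2b undefined. 2b->0: ok.
baa: 3a undefined. 3a->0: no, aab/baa meet in 0. 3a->1: no, baabb/a meet in 1. 3a->2: no, b/baa meet in 2. 3a->3: no, baaa/baa meet in 3. Open state 4: 3a->4.
bab: 3b undefined. 3b->0: no, baba/a meet in 1. 3b->1: ok.
baaa: 4a undefined. 4a->0: ok.
baab: 4b undefined. 4b->0: ok.
All examples now run through 5 states with every (state, symbol) defined. Accept strings end in {0,2,3}, Reject strings end in {1,4}; accept={0,2,3}.

states=5 start=0 accept={0,2,3} delta: 0a->1 0b->2 1a->2 1b->1 2a->3 2b->0 3a->4 3b->1 4a->0 4b->0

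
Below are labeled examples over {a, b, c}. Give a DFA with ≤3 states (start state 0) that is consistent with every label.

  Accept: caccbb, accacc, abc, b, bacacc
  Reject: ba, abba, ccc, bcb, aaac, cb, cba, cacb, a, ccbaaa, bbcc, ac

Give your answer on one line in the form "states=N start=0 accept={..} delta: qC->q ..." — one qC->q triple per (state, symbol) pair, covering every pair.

Fold the examples into a partial DFA from state 0: repeatedly fix the first undefined (state, symbol) met by the shortest-then-alphabetical prefix, trying targets in increasing order and rejecting any under which an Accept and a Reject string meet in one state with the same remainder; add a state when all current targets are rejected. Accepting states are where Accept strings end.
a: 0a undefined. 0a->0: ok.
b: 0b undefined. 0b->0: no, abc/aaac meet in 0 with "c" left. Open state 1: 0b->1.
c: 0c undefined. 0c->0: no, accacc/ccc meet in 0. 0c->1: no, b/aaac meet in 1. Open state 2: 0c->2.
ba: 1a undefined. 1a->0: ok.
bb: 1b undefined. 1b->0: ok.
bc: 1c undefined. 1c->0: no, abc/ba meet in 0. 1c->1: ok.
ca: 2a undefined. 2a->0: no, bacacc/bbcc meet in 2 with "c" left. 2a->1: ok.
cb: 2b undefined. 2b->0: ok.
cc: 2c undefined. 2c->0: no, accacc/ba meet in 0. 2c->1: no, caccbb/ccc meet in 1. 2c->2: ok.
All examples now run through 3 states with every (state, symbol) defined. Accept strings end in {1}, Reject strings end in {0,2}; accept={1}.

states=3 start=0 accept={1} delta: 0a->0 0b->1 0c->2 1a->0 1b->0 1c->1 2a->1 2b->0 2c->2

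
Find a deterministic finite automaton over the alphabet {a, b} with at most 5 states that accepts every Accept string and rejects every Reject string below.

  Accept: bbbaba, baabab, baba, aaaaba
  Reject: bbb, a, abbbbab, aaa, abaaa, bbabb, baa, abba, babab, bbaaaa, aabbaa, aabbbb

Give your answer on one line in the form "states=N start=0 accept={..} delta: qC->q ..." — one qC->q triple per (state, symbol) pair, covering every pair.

states=4 start=0 accept={2,3} delta: 0a->0 0b->1 1a->2 1b->0 2a->0 2b->3 3a->3 3b->0

Grow the machine one transition at a time. Run the examples from 0; the earliest place one falls off (shortest prefix, ties alphabetical) gets sent to the lowest-numbered state that keeps every Accept/Reject pair distinguishable — a pair clashes when both reach the same state with identical unread suffix — and to a fresh state only if none does.
a: 0a undefined. 0a->0: ok.
b: 0b undefined. 0b->0: no, bbbaba/bbb meet in 0. Open state 1: 0b->1.
ba: 1a undefined. 1a->0: no, baabab/babab meet in 1. 1a->1: no, baabab/babab meet in 1 with "bab" left. Open state 2: 1a->2.
bb: 1b undefined. 1b->0: ok.
baa: 2a undefined. 2a->0: ok.
bab: 2b undefined. 2b->0: no, bbbaba/a meet in 0. 2b->1: no, baabab/bbb meet in 1. 2b->2: no, bbbaba/a meet in 0. Open state 3: 2b->3.
baba: 3a undefined. 3a->0: no, bbbaba/a meet in 0. 3a->1: no, bbbaba/bbb meet in 1. 3a->2: no, baabab/babab meet in 3. 3a->3: ok.
babab: 3b undefined. 3b->0: ok.
All examples now run through 4 states with every (state, symbol) defined. Accept strings end in {2,3}, Reject strings end in {0,1}; accept={2,3}.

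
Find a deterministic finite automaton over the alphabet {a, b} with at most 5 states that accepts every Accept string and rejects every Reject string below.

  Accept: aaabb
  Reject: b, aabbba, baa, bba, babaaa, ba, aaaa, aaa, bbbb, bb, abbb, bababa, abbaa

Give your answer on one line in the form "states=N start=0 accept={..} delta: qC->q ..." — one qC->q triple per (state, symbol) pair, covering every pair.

states=4 start=0 accept={3} delta: 0a->1 0b->0 1a->0 1b->2 2a->0 2b->3 3a->0 3b->0

Fold the examples into a partial DFA from state 0: repeatedly fix the first undefined (state, symbol) met by the shortest-then-alphabetical prefix, trying targets in increasing order and rejecting any under which an Accept and a Reject string meet in one state with the same remainder; add a state when all current targets are rejected. Accepting states are where Accept strings end.
a: 0a undefined. 0a->0: no, aaabb/bb meet in 0 with "bb" left. Open state 1: 0a->1.
b: 0b undefined. 0b->0: ok.
aa: 1a undefined. 1a->0: ok.
ab: 1b undefined. 1b->0: no, aaabb/b meet in 0. 1b->1: no, aaabb/aabbba meet in 1. Open state 2: 1b->2.
abb: 2b undefined. 2b->0: no, aaabb/b meet in 0. 2b->1: no, aaabb/aabbba meet in 1. 2b->2: no, aaabb/abbb meet in 2. Open state 3: 2b->3.
abba: 3a undefined. 3a->0: ok.
abbb: 3b undefined. 3b->0: ok.
baba: 2a undefined. 2a->0: ok.
All examples now run through 4 states with every (state, symbol) defined. Accept strings end in {3}, Reject strings end in {0,1}; accept={3}.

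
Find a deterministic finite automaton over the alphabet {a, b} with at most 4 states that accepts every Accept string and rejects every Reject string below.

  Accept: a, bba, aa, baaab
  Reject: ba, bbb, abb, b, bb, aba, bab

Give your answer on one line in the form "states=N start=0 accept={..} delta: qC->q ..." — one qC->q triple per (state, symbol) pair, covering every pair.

State merging on the prefix tree: take the shortest (then alphabetical) example prefix whose next move is undefined and point that move at state 0, else 1, else 2, ...; a target is out if some Accept/Reject pair would then sit in one state with the same input left (inseparable). If every existing state is out, open a new one.
a: 0a undefined. 0a->0: ok.
b: 0b undefined. 0b->0: no, a/ba meet in 0. Open state 1: 0b->1.
ba: 1a undefined. 1a->0: no, a/ba meet in 0. 1a->1: no, baaab/abb meet in 1 with "b" left. Open state 2: 1a->2.
bb: 1b undefined. 1b->0: no, a/abb meet in 0. 1b->1: no, bba/ba meet in 2. 1b->2: ok.
baa: 2a undefined. 2a->0: no, baaab/b meet in 1. 2a->1: no, bba/b meet in 1. 2a->2: no, bba/ba meet in 2. Open state 3: 2a->3.
bab: 2b undefined. 2b->0: no, a/bbb meet in 0. 2b->1: ok.
baaa: 3a undefined. 3a->0: no, baaab/bbb meet in 1. 3a->1: no, baaab/ba meet in 2. 3a->2: no, baaab/bbb meet in 1. 3a->3: ok.
baaab: 3b undefined. 3b->0: ok.
All examples now run through 4 states with every (state, symbol) defined. Accept strings end in {0,3}, Reject strings end in {1,2}; accept={0,3}.

states=4 start=0 accept={0,3} delta: 0a->0 0b->1 1a->2 1b->2 2a->3 2b->1 3a->3 3b->0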